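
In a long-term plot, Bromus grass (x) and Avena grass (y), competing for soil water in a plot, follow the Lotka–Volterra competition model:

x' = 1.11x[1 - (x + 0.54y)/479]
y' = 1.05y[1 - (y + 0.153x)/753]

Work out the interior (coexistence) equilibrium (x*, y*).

Setting both brackets to zero gives the nullclines x + 0.54y = 479 and 0.153x + y = 753.
Substituting y = 753 - 0.153x into the first: x(1 - 0.54·0.153) = 479 - 0.54·753.
So x* = 72.4/0.917 = 78.9, and then y* = 753 - 0.153·78.9 = 741.

x* ≈ 78.9, y* ≈ 741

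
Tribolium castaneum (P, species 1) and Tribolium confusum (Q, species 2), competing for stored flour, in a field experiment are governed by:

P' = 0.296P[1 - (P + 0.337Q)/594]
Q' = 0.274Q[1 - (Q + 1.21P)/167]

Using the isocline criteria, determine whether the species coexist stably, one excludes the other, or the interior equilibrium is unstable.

Compare the nullcline intercepts: K1/α12 = 594/0.337 = 1760 > K2 = 167; K2/α21 = 167/1.21 = 138 < K1 = 594.
Since the inequalities point opposite ways, species 1 can invade but species 2 cannot.

species 1 excludes species 2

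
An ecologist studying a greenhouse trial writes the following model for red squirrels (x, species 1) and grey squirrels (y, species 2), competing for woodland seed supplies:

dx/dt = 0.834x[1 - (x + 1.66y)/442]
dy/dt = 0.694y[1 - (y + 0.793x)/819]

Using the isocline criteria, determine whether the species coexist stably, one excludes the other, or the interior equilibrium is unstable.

Compare the nullcline intercepts: K1/α12 = 442/1.66 = 266 < K2 = 819; K2/α21 = 819/0.793 = 1030 > K1 = 442.
Since the inequalities point opposite ways, species 2 can invade but species 1 cannot.

species 2 excludes species 1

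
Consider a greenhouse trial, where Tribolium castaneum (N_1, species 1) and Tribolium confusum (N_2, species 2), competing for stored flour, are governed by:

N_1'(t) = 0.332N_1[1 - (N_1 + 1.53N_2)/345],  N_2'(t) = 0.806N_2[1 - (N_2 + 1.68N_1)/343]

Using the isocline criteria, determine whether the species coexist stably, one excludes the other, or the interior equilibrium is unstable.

Compare the nullcline intercepts: K1/α12 = 345/1.53 = 225 < K2 = 343; K2/α21 = 343/1.68 = 204 < K1 = 345.
Since both are reversed, neither can invade when rare; the interior point is a saddle.

unstable coexistence (outcome depends on initial conditions)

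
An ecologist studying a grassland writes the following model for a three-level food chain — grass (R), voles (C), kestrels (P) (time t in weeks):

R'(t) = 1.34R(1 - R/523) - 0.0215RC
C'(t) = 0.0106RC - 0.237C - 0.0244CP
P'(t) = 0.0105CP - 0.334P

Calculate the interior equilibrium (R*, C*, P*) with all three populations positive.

R* ≈ 256, C* ≈ 31.8, P* ≈ 102

From dP/dt = 0: 0.0105C* = 0.334, so C* = 31.8.
From dR/dt = 0: 1.34(1 - R*/523) = 0.0215·31.8, giving R* = 523·(1 - 0.51) = 256.
From dC/dt = 0: 0.0106·256 - 0.237 = 0.0244P*, so P* = 2.48/0.0244 = 102.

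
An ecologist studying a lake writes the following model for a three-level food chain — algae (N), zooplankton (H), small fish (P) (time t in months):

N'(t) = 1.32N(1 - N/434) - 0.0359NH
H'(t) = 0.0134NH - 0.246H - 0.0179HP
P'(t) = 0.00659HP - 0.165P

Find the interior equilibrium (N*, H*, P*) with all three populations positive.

From dP/dt = 0: 0.00659H* = 0.165, so H* = 25.
From dN/dt = 0: 1.32(1 - N*/434) = 0.0359·25, giving N* = 434·(1 - 0.681) = 138.
From dH/dt = 0: 0.0134·138 - 0.246 = 0.0179P*, so P* = 1.61/0.0179 = 89.9.

N* ≈ 138, H* ≈ 25, P* ≈ 89.9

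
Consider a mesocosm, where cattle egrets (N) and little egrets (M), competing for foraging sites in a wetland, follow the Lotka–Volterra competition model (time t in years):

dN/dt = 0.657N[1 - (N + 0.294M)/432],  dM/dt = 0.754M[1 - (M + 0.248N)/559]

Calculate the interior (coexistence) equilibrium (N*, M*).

N* ≈ 289, M* ≈ 487

Setting both brackets to zero gives the nullclines N + 0.294M = 432 and 0.248N + M = 559.
Substituting M = 559 - 0.248N into the first: N(1 - 0.294·0.248) = 432 - 0.294·559.
So N* = 268/0.927 = 289, and then M* = 559 - 0.248·289 = 487.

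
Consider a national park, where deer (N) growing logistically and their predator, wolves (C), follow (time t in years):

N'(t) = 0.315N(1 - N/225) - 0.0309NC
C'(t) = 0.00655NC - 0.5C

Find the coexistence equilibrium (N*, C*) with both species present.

From dC/dt = 0 with C > 0: 0.00655N* = 0.5, so N* = 76.3.
Substitute into dN/dt = 0: 0.315(1 - 76.3/225) = 0.0309C*.
The bracket is 0.661, giving C* = 0.208/0.0309 = 6.74.

N* ≈ 76.3, C* ≈ 6.74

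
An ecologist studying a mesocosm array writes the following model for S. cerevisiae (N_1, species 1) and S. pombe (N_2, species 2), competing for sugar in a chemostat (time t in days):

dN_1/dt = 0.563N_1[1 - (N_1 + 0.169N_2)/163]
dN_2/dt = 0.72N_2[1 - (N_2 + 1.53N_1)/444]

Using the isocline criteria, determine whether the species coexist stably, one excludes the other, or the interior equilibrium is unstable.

stable coexistence

Compare the nullcline intercepts: K1/α12 = 163/0.169 = 964 > K2 = 444; K2/α21 = 444/1.53 = 290 > K1 = 163.
Since both inequalities hold, each species can invade when rare, so the interior equilibrium is stable.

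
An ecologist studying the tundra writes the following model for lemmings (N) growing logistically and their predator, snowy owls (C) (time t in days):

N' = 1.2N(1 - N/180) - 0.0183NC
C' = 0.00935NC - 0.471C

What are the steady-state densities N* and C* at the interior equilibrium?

N* ≈ 50.4, C* ≈ 47.2

From dC/dt = 0 with C > 0: 0.00935N* = 0.471, so N* = 50.4.
Substitute into dN/dt = 0: 1.2(1 - 50.4/180) = 0.0183C*.
The bracket is 0.72, giving C* = 0.864/0.0183 = 47.2.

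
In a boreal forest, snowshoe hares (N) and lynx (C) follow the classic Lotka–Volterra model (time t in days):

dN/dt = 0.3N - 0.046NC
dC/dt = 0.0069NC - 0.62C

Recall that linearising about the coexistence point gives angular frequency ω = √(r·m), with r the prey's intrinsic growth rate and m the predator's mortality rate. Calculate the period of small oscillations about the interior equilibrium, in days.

Here r = 0.3 and m = 0.62, so r·m = 0.186.
ω = √0.186 = 0.431 per day, hence T = 2π/ω ≈ 14.6 days.

T ≈ 14.6 days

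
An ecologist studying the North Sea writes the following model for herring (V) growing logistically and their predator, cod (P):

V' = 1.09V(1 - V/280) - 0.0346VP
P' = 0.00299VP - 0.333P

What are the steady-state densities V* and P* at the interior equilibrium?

V* ≈ 111, P* ≈ 19

From dP/dt = 0 with P > 0: 0.00299V* = 0.333, so V* = 111.
Substitute into dV/dt = 0: 1.09(1 - 111/280) = 0.0346P*.
The bracket is 0.602, giving P* = 0.656/0.0346 = 19.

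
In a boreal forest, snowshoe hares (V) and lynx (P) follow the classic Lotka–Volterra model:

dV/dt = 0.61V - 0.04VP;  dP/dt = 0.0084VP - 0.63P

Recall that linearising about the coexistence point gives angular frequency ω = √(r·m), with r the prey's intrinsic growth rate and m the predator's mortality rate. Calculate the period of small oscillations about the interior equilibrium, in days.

T ≈ 10.1 days

Here r = 0.61 and m = 0.63, so r·m = 0.384.
ω = √0.384 = 0.62 per day, hence T = 2π/ω ≈ 10.1 days.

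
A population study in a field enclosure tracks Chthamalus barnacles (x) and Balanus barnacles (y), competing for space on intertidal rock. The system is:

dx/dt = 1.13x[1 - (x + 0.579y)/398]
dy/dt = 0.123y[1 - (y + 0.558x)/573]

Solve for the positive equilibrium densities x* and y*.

x* ≈ 97.8, y* ≈ 518

Setting both brackets to zero gives the nullclines x + 0.579y = 398 and 0.558x + y = 573.
Substituting y = 573 - 0.558x into the first: x(1 - 0.579·0.558) = 398 - 0.579·573.
So x* = 66.2/0.677 = 97.8, and then y* = 573 - 0.558·97.8 = 518.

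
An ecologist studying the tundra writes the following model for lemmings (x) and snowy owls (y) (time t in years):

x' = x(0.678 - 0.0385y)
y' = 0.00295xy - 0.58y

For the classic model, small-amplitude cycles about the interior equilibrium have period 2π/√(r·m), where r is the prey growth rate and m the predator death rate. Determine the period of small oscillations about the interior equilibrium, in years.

Here r = 0.678 and m = 0.58, so r·m = 0.393.
ω = √0.393 = 0.627 per year, hence T = 2π/ω ≈ 10 years.

T ≈ 10 years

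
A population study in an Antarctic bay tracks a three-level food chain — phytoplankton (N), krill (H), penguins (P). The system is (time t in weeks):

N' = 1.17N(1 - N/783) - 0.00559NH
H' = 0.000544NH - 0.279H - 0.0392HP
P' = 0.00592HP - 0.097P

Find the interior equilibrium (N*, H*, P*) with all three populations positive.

N* ≈ 722, H* ≈ 16.4, P* ≈ 2.9

From dP/dt = 0: 0.00592H* = 0.097, so H* = 16.4.
From dN/dt = 0: 1.17(1 - N*/783) = 0.00559·16.4, giving N* = 783·(1 - 0.0783) = 722.
From dH/dt = 0: 0.000544·722 - 0.279 = 0.0392P*, so P* = 0.114/0.0392 = 2.9.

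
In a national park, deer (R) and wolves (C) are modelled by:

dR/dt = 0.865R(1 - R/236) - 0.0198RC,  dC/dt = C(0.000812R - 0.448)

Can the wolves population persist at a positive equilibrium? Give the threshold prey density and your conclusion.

The predator equation gives dC/dt > 0 only when R > 0.448/0.000812 = 552.
Without the predator, R → K = 236. Since 236 < 552, the predator cannot invade.

Threshold R = 552; K < 552, so no, the predator goes extinct.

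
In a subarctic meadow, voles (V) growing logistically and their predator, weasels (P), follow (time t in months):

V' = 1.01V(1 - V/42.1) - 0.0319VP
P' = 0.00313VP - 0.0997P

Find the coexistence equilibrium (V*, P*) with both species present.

V* ≈ 31.9, P* ≈ 7.71

From dP/dt = 0 with P > 0: 0.00313V* = 0.0997, so V* = 31.9.
Substitute into dV/dt = 0: 1.01(1 - 31.9/42.1) = 0.0319P*.
The bracket is 0.243, giving P* = 0.246/0.0319 = 7.71.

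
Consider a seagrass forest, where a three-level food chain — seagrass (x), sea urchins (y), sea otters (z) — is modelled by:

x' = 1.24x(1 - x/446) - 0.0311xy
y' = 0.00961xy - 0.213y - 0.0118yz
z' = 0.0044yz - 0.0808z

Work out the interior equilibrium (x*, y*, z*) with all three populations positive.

From dz/dt = 0: 0.0044y* = 0.0808, so y* = 18.4.
From dx/dt = 0: 1.24(1 - x*/446) = 0.0311·18.4, giving x* = 446·(1 - 0.461) = 241.
From dy/dt = 0: 0.00961·241 - 0.213 = 0.0118z*, so z* = 2.1/0.0118 = 178.

x* ≈ 241, y* ≈ 18.4, z* ≈ 178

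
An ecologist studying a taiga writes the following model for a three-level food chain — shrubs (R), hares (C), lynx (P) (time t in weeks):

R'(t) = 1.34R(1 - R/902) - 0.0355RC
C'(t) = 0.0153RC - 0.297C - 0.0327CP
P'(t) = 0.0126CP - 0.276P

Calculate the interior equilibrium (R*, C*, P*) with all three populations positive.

From dP/dt = 0: 0.0126C* = 0.276, so C* = 21.9.
From dR/dt = 0: 1.34(1 - R*/902) = 0.0355·21.9, giving R* = 902·(1 - 0.58) = 379.
From dC/dt = 0: 0.0153·379 - 0.297 = 0.0327P*, so P* = 5.49/0.0327 = 168.

R* ≈ 379, C* ≈ 21.9, P* ≈ 168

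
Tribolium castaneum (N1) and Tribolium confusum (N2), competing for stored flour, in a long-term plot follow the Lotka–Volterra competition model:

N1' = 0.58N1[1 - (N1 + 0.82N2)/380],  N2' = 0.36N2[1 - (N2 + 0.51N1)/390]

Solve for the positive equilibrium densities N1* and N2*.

N1* ≈ 103, N2* ≈ 337

Setting both brackets to zero gives the nullclines N1 + 0.82N2 = 380 and 0.51N1 + N2 = 390.
Substituting N2 = 390 - 0.51N1 into the first: N1(1 - 0.82·0.51) = 380 - 0.82·390.
So N1* = 60.2/0.582 = 103, and then N2* = 390 - 0.51·103 = 337.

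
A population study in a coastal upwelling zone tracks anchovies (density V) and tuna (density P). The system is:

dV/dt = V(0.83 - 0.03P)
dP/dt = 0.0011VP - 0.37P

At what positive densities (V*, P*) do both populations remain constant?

Set dP/dt = 0 with P > 0: 0.0011V - 0.37 = 0, so V* = 0.37/0.0011 = 336.
Set dV/dt = 0 with V > 0: 0.83 - 0.03P = 0, so P* = 0.83/0.03 = 27.7.

V* ≈ 336, P* ≈ 27.7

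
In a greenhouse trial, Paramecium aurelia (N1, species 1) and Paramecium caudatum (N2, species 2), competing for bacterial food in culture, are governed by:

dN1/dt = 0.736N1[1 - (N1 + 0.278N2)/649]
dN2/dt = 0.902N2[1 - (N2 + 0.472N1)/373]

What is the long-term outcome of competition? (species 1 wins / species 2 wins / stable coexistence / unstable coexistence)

stable coexistence

Compare the nullcline intercepts: K1/α12 = 649/0.278 = 2330 > K2 = 373; K2/α21 = 373/0.472 = 790 > K1 = 649.
Since both inequalities hold, each species can invade when rare, so the interior equilibrium is stable.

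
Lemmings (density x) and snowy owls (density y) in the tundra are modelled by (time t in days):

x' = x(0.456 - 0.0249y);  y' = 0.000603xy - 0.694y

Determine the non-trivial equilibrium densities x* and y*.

x* ≈ 1150, y* ≈ 18.3

Set dy/dt = 0 with y > 0: 0.000603x - 0.694 = 0, so x* = 0.694/0.000603 = 1150.
Set dx/dt = 0 with x > 0: 0.456 - 0.0249y = 0, so y* = 0.456/0.0249 = 18.3.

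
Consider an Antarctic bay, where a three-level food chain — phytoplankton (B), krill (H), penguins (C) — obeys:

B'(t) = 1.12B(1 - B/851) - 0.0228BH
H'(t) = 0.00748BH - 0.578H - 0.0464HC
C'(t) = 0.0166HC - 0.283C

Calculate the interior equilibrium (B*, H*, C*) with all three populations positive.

B* ≈ 556, H* ≈ 17, C* ≈ 77.1

From dC/dt = 0: 0.0166H* = 0.283, so H* = 17.
From dB/dt = 0: 1.12(1 - B*/851) = 0.0228·17, giving B* = 851·(1 - 0.347) = 556.
From dH/dt = 0: 0.00748·556 - 0.578 = 0.0464C*, so C* = 3.58/0.0464 = 77.1.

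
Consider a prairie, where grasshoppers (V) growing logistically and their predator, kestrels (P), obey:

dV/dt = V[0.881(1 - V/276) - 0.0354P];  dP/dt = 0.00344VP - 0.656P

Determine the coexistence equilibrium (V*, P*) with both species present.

V* ≈ 191, P* ≈ 7.69

From dP/dt = 0 with P > 0: 0.00344V* = 0.656, so V* = 191.
Substitute into dV/dt = 0: 0.881(1 - 191/276) = 0.0354P*.
The bracket is 0.309, giving P* = 0.272/0.0354 = 7.69.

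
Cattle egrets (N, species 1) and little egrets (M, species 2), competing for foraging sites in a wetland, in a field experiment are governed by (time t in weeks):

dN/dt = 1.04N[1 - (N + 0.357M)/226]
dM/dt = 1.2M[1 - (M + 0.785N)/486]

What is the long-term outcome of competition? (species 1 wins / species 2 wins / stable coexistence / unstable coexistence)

stable coexistence

Compare the nullcline intercepts: K1/α12 = 226/0.357 = 633 > K2 = 486; K2/α21 = 486/0.785 = 619 > K1 = 226.
Since both inequalities hold, each species can invade when rare, so the interior equilibrium is stable.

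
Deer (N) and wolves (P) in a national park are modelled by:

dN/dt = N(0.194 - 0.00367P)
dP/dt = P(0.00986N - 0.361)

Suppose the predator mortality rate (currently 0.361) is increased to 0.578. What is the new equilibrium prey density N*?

N* ≈ 58.6

At the interior fixed point, setting dP/dt = 0 with P > 0 fixes N* = (predator death rate)/(NP coefficient) — independent of the other coefficients.
With the change, N* = 0.578/0.00986 = 58.6; it rises from 36.6.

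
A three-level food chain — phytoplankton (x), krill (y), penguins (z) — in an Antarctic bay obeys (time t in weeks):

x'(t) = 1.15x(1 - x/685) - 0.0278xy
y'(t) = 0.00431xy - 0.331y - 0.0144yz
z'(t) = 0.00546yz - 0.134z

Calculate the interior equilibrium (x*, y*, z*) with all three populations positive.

From dz/dt = 0: 0.00546y* = 0.134, so y* = 24.5.
From dx/dt = 0: 1.15(1 - x*/685) = 0.0278·24.5, giving x* = 685·(1 - 0.593) = 279.
From dy/dt = 0: 0.00431·279 - 0.331 = 0.0144z*, so z* = 0.87/0.0144 = 60.4.

x* ≈ 279, y* ≈ 24.5, z* ≈ 60.4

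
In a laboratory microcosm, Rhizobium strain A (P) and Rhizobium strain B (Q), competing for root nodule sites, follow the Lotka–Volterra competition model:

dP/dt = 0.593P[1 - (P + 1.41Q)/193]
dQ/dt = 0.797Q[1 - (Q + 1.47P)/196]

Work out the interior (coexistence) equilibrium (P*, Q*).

P* ≈ 77.7, Q* ≈ 81.8

Setting both brackets to zero gives the nullclines P + 1.41Q = 193 and 1.47P + Q = 196.
Substituting Q = 196 - 1.47P into the first: P(1 - 1.41·1.47) = 193 - 1.41·196.
So P* = -83.4/-1.07 = 77.7, and then Q* = 196 - 1.47·77.7 = 81.8.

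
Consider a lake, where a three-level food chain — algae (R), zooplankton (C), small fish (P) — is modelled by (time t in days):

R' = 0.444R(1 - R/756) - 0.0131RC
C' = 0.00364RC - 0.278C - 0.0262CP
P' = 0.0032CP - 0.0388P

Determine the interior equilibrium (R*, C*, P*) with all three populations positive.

From dP/dt = 0: 0.0032C* = 0.0388, so C* = 12.1.
From dR/dt = 0: 0.444(1 - R*/756) = 0.0131·12.1, giving R* = 756·(1 - 0.358) = 486.
From dC/dt = 0: 0.00364·486 - 0.278 = 0.0262P*, so P* = 1.49/0.0262 = 56.8.

R* ≈ 486, C* ≈ 12.1, P* ≈ 56.8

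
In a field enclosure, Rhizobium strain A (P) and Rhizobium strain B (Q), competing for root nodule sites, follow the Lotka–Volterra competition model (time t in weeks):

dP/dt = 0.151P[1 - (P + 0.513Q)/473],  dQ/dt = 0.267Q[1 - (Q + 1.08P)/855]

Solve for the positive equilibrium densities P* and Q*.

P* ≈ 77.1, Q* ≈ 772

Setting both brackets to zero gives the nullclines P + 0.513Q = 473 and 1.08P + Q = 855.
Substituting Q = 855 - 1.08P into the first: P(1 - 0.513·1.08) = 473 - 0.513·855.
So P* = 34.4/0.446 = 77.1, and then Q* = 855 - 1.08·77.1 = 772.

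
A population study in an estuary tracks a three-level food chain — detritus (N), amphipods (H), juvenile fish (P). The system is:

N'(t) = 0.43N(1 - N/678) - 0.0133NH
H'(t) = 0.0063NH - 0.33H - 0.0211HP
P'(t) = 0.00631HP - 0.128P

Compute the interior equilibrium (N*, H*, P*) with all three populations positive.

N* ≈ 253, H* ≈ 20.3, P* ≈ 59.8

From dP/dt = 0: 0.00631H* = 0.128, so H* = 20.3.
From dN/dt = 0: 0.43(1 - N*/678) = 0.0133·20.3, giving N* = 678·(1 - 0.627) = 253.
From dH/dt = 0: 0.0063·253 - 0.33 = 0.0211P*, so P* = 1.26/0.0211 = 59.8.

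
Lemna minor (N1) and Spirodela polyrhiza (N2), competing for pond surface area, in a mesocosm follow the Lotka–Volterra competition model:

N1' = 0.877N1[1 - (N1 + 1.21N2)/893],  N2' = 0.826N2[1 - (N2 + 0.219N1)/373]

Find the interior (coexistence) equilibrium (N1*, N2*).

Setting both brackets to zero gives the nullclines N1 + 1.21N2 = 893 and 0.219N1 + N2 = 373.
Substituting N2 = 373 - 0.219N1 into the first: N1(1 - 1.21·0.219) = 893 - 1.21·373.
So N1* = 442/0.735 = 601, and then N2* = 373 - 0.219·601 = 241.

N1* ≈ 601, N2* ≈ 241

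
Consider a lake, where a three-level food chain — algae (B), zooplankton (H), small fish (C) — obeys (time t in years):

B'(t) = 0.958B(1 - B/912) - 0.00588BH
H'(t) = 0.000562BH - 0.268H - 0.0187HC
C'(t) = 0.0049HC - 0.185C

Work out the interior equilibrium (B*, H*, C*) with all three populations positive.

B* ≈ 701, H* ≈ 37.8, C* ≈ 6.73

From dC/dt = 0: 0.0049H* = 0.185, so H* = 37.8.
From dB/dt = 0: 0.958(1 - B*/912) = 0.00588·37.8, giving B* = 912·(1 - 0.232) = 701.
From dH/dt = 0: 0.000562·701 - 0.268 = 0.0187C*, so C* = 0.126/0.0187 = 6.73.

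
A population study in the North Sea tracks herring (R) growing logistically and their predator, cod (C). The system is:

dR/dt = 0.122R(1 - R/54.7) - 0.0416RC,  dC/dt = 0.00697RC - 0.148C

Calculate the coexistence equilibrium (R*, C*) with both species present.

R* ≈ 21.2, C* ≈ 1.79

From dC/dt = 0 with C > 0: 0.00697R* = 0.148, so R* = 21.2.
Substitute into dR/dt = 0: 0.122(1 - 21.2/54.7) = 0.0416C*.
The bracket is 0.612, giving C* = 0.0746/0.0416 = 1.79.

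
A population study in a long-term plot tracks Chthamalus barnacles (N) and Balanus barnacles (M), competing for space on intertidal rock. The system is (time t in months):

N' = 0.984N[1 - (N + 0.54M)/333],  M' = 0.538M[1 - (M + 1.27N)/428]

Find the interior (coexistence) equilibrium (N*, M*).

Setting both brackets to zero gives the nullclines N + 0.54M = 333 and 1.27N + M = 428.
Substituting M = 428 - 1.27N into the first: N(1 - 0.54·1.27) = 333 - 0.54·428.
So N* = 102/0.314 = 324, and then M* = 428 - 1.27·324 = 16.2.

N* ≈ 324, M* ≈ 16.2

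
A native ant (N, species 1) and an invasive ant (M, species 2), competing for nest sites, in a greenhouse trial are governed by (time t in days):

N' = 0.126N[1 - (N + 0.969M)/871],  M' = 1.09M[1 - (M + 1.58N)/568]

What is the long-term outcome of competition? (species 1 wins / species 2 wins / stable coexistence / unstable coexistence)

Compare the nullcline intercepts: K1/α12 = 871/0.969 = 899 > K2 = 568; K2/α21 = 568/1.58 = 359 < K1 = 871.
Since the inequalities point opposite ways, species 1 can invade but species 2 cannot.

species 1 excludes species 2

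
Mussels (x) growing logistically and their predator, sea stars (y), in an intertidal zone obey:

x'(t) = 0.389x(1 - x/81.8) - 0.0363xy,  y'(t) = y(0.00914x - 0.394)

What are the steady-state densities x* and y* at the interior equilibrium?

x* ≈ 43.1, y* ≈ 5.07

From dy/dt = 0 with y > 0: 0.00914x* = 0.394, so x* = 43.1.
Substitute into dx/dt = 0: 0.389(1 - 43.1/81.8) = 0.0363y*.
The bracket is 0.473, giving y* = 0.184/0.0363 = 5.07.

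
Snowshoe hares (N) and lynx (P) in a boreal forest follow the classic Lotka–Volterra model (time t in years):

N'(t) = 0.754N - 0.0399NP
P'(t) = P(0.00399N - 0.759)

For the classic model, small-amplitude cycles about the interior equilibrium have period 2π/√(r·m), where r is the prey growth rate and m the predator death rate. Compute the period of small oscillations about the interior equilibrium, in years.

Here r = 0.754 and m = 0.759, so r·m = 0.572.
ω = √0.572 = 0.756 per year, hence T = 2π/ω ≈ 8.31 years.

T ≈ 8.31 years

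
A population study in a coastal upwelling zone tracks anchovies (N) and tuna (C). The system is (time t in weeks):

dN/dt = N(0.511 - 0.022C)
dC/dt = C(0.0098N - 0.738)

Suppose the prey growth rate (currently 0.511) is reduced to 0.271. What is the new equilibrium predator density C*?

C* ≈ 12.3

At the interior fixed point, setting dN/dt = 0 with N > 0 fixes C* = (prey growth rate)/(NC coefficient) — independent of the other coefficients.
With the change, C* = 0.271/0.022 = 12.3; it falls from 23.2.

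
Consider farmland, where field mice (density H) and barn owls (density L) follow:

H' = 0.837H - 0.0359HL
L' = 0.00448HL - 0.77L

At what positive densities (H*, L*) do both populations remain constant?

Set dL/dt = 0 with L > 0: 0.00448H - 0.77 = 0, so H* = 0.77/0.00448 = 172.
Set dH/dt = 0 with H > 0: 0.837 - 0.0359L = 0, so L* = 0.837/0.0359 = 23.3.

H* ≈ 172, L* ≈ 23.3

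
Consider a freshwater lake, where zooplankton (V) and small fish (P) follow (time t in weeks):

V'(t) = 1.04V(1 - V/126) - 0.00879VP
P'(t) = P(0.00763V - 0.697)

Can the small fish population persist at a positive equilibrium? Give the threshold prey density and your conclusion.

The predator equation gives dP/dt > 0 only when V > 0.697/0.00763 = 91.3.
Without the predator, V → K = 126. Since 126 > 91.3, the predator can invade and persist.

Threshold V = 91.3; K > 91.3, so yes, the predator persists.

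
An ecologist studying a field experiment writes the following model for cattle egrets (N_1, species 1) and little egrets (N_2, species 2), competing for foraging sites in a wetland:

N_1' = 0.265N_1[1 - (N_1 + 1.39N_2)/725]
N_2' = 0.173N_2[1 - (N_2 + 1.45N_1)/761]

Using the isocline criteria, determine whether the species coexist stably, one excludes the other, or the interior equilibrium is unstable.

unstable coexistence (outcome depends on initial conditions)

Compare the nullcline intercepts: K1/α12 = 725/1.39 = 522 < K2 = 761; K2/α21 = 761/1.45 = 525 < K1 = 725.
Since both are reversed, neither can invade when rare; the interior point is a saddle.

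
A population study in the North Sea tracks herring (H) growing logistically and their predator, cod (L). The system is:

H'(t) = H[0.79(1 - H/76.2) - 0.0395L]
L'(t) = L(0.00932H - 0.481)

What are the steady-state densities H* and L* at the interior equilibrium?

From dL/dt = 0 with L > 0: 0.00932H* = 0.481, so H* = 51.6.
Substitute into dH/dt = 0: 0.79(1 - 51.6/76.2) = 0.0395L*.
The bracket is 0.323, giving L* = 0.255/0.0395 = 6.45.

H* ≈ 51.6, L* ≈ 6.45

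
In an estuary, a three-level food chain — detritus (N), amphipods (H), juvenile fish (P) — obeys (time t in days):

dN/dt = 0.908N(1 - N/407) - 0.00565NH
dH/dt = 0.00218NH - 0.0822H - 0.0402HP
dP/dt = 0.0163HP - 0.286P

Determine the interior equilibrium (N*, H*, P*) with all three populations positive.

From dP/dt = 0: 0.0163H* = 0.286, so H* = 17.5.
From dN/dt = 0: 0.908(1 - N*/407) = 0.00565·17.5, giving N* = 407·(1 - 0.109) = 363.
From dH/dt = 0: 0.00218·363 - 0.0822 = 0.0402P*, so P* = 0.708/0.0402 = 17.6.

N* ≈ 363, H* ≈ 17.5, P* ≈ 17.6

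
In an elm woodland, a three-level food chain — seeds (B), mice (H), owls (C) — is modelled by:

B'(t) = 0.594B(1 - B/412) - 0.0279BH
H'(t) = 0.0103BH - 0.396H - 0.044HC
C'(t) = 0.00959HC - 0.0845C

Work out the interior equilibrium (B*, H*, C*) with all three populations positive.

B* ≈ 241, H* ≈ 8.81, C* ≈ 47.5

From dC/dt = 0: 0.00959H* = 0.0845, so H* = 8.81.
From dB/dt = 0: 0.594(1 - B*/412) = 0.0279·8.81, giving B* = 412·(1 - 0.414) = 241.
From dH/dt = 0: 0.0103·241 - 0.396 = 0.044C*, so C* = 2.09/0.044 = 47.5.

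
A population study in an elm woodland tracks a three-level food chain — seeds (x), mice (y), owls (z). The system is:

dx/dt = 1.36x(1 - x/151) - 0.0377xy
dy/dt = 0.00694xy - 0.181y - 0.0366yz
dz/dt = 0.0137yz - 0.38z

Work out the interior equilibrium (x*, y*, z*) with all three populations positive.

x* ≈ 34.9, y* ≈ 27.7, z* ≈ 1.67

From dz/dt = 0: 0.0137y* = 0.38, so y* = 27.7.
From dx/dt = 0: 1.36(1 - x*/151) = 0.0377·27.7, giving x* = 151·(1 - 0.769) = 34.9.
From dy/dt = 0: 0.00694·34.9 - 0.181 = 0.0366z*, so z* = 0.0612/0.0366 = 1.67.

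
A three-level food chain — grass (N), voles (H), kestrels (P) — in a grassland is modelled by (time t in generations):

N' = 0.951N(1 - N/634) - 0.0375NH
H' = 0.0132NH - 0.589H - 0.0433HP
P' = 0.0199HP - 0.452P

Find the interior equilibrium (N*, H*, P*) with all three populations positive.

From dP/dt = 0: 0.0199H* = 0.452, so H* = 22.7.
From dN/dt = 0: 0.951(1 - N*/634) = 0.0375·22.7, giving N* = 634·(1 - 0.896) = 66.2.
From dH/dt = 0: 0.0132·66.2 - 0.589 = 0.0433P*, so P* = 0.284/0.0433 = 6.57.

N* ≈ 66.2, H* ≈ 22.7, P* ≈ 6.57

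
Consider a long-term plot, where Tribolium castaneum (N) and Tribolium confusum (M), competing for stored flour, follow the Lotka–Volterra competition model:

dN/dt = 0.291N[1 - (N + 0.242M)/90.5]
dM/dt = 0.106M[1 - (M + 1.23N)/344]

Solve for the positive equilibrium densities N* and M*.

Setting both brackets to zero gives the nullclines N + 0.242M = 90.5 and 1.23N + M = 344.
Substituting M = 344 - 1.23N into the first: N(1 - 0.242·1.23) = 90.5 - 0.242·344.
So N* = 7.25/0.702 = 10.3, and then M* = 344 - 1.23·10.3 = 331.

N* ≈ 10.3, M* ≈ 331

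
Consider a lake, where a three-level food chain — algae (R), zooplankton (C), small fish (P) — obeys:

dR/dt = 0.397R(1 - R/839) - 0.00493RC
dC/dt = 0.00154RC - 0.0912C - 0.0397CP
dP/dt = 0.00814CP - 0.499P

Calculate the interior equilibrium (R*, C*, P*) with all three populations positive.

R* ≈ 200, C* ≈ 61.3, P* ≈ 5.47

From dP/dt = 0: 0.00814C* = 0.499, so C* = 61.3.
From dR/dt = 0: 0.397(1 - R*/839) = 0.00493·61.3, giving R* = 839·(1 - 0.761) = 200.
From dC/dt = 0: 0.00154·200 - 0.0912 = 0.0397P*, so P* = 0.217/0.0397 = 5.47.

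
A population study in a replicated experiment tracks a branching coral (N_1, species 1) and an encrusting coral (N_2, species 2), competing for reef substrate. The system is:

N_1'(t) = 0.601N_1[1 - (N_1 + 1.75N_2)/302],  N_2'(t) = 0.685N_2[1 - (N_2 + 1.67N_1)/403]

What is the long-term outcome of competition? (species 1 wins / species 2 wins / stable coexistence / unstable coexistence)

unstable coexistence (outcome depends on initial conditions)

Compare the nullcline intercepts: K1/α12 = 302/1.75 = 173 < K2 = 403; K2/α21 = 403/1.67 = 241 < K1 = 302.
Since both are reversed, neither can invade when rare; the interior point is a saddle.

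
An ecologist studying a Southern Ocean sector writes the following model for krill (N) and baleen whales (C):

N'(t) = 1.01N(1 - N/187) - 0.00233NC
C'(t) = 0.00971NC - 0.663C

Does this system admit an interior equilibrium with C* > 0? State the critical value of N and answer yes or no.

The predator equation gives dC/dt > 0 only when N > 0.663/0.00971 = 68.3.
Without the predator, N → K = 187. Since 187 > 68.3, the predator can invade and persist.

Threshold N = 68.3; K > 68.3, so yes, the predator persists.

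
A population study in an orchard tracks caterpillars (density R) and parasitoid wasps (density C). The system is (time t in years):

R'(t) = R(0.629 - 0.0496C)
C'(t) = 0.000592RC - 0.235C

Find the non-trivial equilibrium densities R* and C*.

Set dC/dt = 0 with C > 0: 0.000592R - 0.235 = 0, so R* = 0.235/0.000592 = 397.
Set dR/dt = 0 with R > 0: 0.629 - 0.0496C = 0, so C* = 0.629/0.0496 = 12.7.

R* ≈ 397, C* ≈ 12.7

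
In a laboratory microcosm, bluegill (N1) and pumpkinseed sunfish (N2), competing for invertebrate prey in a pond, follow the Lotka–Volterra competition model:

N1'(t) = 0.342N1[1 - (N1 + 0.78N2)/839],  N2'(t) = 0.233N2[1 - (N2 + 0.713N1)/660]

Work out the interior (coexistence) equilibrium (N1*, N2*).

Setting both brackets to zero gives the nullclines N1 + 0.78N2 = 839 and 0.713N1 + N2 = 660.
Substituting N2 = 660 - 0.713N1 into the first: N1(1 - 0.78·0.713) = 839 - 0.78·660.
So N1* = 324/0.444 = 730, and then N2* = 660 - 0.713·730 = 139.

N1* ≈ 730, N2* ≈ 139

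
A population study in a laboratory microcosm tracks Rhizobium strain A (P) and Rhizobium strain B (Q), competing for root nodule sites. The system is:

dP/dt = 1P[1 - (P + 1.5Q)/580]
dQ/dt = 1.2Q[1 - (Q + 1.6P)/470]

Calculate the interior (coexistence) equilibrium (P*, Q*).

P* ≈ 89.3, Q* ≈ 327

Setting both brackets to zero gives the nullclines P + 1.5Q = 580 and 1.6P + Q = 470.
Substituting Q = 470 - 1.6P into the first: P(1 - 1.5·1.6) = 580 - 1.5·470.
So P* = -125/-1.4 = 89.3, and then Q* = 470 - 1.6·89.3 = 327.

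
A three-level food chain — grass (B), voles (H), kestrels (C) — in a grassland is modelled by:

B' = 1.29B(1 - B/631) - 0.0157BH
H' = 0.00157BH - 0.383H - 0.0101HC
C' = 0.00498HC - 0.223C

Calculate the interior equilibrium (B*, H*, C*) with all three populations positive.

B* ≈ 287, H* ≈ 44.8, C* ≈ 6.71

From dC/dt = 0: 0.00498H* = 0.223, so H* = 44.8.
From dB/dt = 0: 1.29(1 - B*/631) = 0.0157·44.8, giving B* = 631·(1 - 0.545) = 287.
From dH/dt = 0: 0.00157·287 - 0.383 = 0.0101C*, so C* = 0.0678/0.0101 = 6.71.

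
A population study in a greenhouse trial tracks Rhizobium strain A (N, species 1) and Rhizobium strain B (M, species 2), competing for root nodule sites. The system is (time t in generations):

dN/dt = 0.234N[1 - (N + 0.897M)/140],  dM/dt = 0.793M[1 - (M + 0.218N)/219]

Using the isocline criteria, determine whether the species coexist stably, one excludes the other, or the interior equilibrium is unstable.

Compare the nullcline intercepts: K1/α12 = 140/0.897 = 156 < K2 = 219; K2/α21 = 219/0.218 = 1000 > K1 = 140.
Since the inequalities point opposite ways, species 2 can invade but species 1 cannot.

species 2 excludes species 1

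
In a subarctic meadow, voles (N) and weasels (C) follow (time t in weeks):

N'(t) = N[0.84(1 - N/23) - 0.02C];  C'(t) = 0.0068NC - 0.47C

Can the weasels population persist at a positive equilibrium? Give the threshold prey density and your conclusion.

Threshold N = 69.1; K < 69.1, so no, the predator goes extinct.

The predator equation gives dC/dt > 0 only when N > 0.47/0.0068 = 69.1.
Without the predator, N → K = 23. Since 23 < 69.1, the predator cannot invade.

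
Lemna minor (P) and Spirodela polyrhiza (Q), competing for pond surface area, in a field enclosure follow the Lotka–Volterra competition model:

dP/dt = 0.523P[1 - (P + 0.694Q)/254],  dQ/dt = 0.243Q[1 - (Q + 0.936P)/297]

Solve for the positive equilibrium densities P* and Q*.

Setting both brackets to zero gives the nullclines P + 0.694Q = 254 and 0.936P + Q = 297.
Substituting Q = 297 - 0.936P into the first: P(1 - 0.694·0.936) = 254 - 0.694·297.
So P* = 47.9/0.35 = 137, and then Q* = 297 - 0.936·137 = 169.

P* ≈ 137, Q* ≈ 169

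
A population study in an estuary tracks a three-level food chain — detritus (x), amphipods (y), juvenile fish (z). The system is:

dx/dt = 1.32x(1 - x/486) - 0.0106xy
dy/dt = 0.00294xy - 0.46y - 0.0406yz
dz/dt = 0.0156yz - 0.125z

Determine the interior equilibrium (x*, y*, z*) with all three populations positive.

From dz/dt = 0: 0.0156y* = 0.125, so y* = 8.01.
From dx/dt = 0: 1.32(1 - x*/486) = 0.0106·8.01, giving x* = 486·(1 - 0.0643) = 455.
From dy/dt = 0: 0.00294·455 - 0.46 = 0.0406z*, so z* = 0.877/0.0406 = 21.6.

x* ≈ 455, y* ≈ 8.01, z* ≈ 21.6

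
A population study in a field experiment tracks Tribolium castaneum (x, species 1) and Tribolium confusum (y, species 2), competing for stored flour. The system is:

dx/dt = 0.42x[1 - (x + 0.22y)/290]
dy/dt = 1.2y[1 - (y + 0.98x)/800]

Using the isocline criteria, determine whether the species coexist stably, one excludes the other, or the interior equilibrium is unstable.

Compare the nullcline intercepts: K1/α12 = 290/0.22 = 1320 > K2 = 800; K2/α21 = 800/0.98 = 816 > K1 = 290.
Since both inequalities hold, each species can invade when rare, so the interior equilibrium is stable.

stable coexistence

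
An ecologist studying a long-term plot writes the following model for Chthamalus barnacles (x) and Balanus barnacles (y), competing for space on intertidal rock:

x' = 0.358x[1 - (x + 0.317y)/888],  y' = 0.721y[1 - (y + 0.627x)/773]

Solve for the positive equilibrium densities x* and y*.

x* ≈ 802, y* ≈ 270

Setting both brackets to zero gives the nullclines x + 0.317y = 888 and 0.627x + y = 773.
Substituting y = 773 - 0.627x into the first: x(1 - 0.317·0.627) = 888 - 0.317·773.
So x* = 643/0.801 = 802, and then y* = 773 - 0.627·802 = 270.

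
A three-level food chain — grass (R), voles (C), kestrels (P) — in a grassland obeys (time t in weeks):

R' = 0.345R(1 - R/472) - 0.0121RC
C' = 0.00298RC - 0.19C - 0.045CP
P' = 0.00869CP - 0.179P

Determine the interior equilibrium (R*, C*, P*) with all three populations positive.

From dP/dt = 0: 0.00869C* = 0.179, so C* = 20.6.
From dR/dt = 0: 0.345(1 - R*/472) = 0.0121·20.6, giving R* = 472·(1 - 0.722) = 131.
From dC/dt = 0: 0.00298·131 - 0.19 = 0.045P*, so P* = 0.2/0.045 = 4.45.

R* ≈ 131, C* ≈ 20.6, P* ≈ 4.45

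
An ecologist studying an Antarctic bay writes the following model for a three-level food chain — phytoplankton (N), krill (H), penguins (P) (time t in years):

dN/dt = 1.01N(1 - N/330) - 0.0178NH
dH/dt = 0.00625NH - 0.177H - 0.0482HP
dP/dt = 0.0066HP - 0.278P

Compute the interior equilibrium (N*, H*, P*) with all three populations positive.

N* ≈ 85, H* ≈ 42.1, P* ≈ 7.35

From dP/dt = 0: 0.0066H* = 0.278, so H* = 42.1.
From dN/dt = 0: 1.01(1 - N*/330) = 0.0178·42.1, giving N* = 330·(1 - 0.742) = 85.
From dH/dt = 0: 0.00625·85 - 0.177 = 0.0482P*, so P* = 0.354/0.0482 = 7.35.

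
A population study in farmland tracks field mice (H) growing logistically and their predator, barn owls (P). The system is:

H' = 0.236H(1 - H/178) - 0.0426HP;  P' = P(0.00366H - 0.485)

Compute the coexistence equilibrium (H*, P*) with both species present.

From dP/dt = 0 with P > 0: 0.00366H* = 0.485, so H* = 133.
Substitute into dH/dt = 0: 0.236(1 - 133/178) = 0.0426P*.
The bracket is 0.256, giving P* = 0.0603/0.0426 = 1.42.

H* ≈ 133, P* ≈ 1.42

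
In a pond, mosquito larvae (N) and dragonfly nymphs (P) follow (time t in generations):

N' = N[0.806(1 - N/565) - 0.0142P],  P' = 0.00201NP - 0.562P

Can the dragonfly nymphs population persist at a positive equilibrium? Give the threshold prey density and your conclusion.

Threshold N = 280; K > 280, so yes, the predator persists.

The predator equation gives dP/dt > 0 only when N > 0.562/0.00201 = 280.
Without the predator, N → K = 565. Since 565 > 280, the predator can invade and persist.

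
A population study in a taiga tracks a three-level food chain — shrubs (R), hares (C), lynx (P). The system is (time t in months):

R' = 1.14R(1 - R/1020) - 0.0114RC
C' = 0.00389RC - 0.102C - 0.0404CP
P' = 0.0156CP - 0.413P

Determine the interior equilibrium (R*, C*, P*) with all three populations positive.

R* ≈ 750, C* ≈ 26.5, P* ≈ 69.7

From dP/dt = 0: 0.0156C* = 0.413, so C* = 26.5.
From dR/dt = 0: 1.14(1 - R*/1020) = 0.0114·26.5, giving R* = 1020·(1 - 0.265) = 750.
From dC/dt = 0: 0.00389·750 - 0.102 = 0.0404P*, so P* = 2.82/0.0404 = 69.7.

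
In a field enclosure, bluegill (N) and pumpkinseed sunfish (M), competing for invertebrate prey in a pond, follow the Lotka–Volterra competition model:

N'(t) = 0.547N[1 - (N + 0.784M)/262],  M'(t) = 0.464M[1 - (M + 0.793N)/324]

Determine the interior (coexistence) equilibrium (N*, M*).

N* ≈ 21.1, M* ≈ 307

Setting both brackets to zero gives the nullclines N + 0.784M = 262 and 0.793N + M = 324.
Substituting M = 324 - 0.793N into the first: N(1 - 0.784·0.793) = 262 - 0.784·324.
So N* = 7.98/0.378 = 21.1, and then M* = 324 - 0.793·21.1 = 307.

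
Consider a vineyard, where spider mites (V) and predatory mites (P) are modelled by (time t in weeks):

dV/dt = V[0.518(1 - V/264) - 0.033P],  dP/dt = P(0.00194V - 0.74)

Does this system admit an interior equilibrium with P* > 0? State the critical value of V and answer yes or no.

The predator equation gives dP/dt > 0 only when V > 0.74/0.00194 = 381.
Without the predator, V → K = 264. Since 264 < 381, the predator cannot invade.

Threshold V = 381; K < 381, so no, the predator goes extinct.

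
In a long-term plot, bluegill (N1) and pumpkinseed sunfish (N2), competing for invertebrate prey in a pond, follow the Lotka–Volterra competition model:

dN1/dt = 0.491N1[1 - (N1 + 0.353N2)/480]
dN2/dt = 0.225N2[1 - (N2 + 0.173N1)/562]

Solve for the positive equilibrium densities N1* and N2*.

Setting both brackets to zero gives the nullclines N1 + 0.353N2 = 480 and 0.173N1 + N2 = 562.
Substituting N2 = 562 - 0.173N1 into the first: N1(1 - 0.353·0.173) = 480 - 0.353·562.
So N1* = 282/0.939 = 300, and then N2* = 562 - 0.173·300 = 510.

N1* ≈ 300, N2* ≈ 510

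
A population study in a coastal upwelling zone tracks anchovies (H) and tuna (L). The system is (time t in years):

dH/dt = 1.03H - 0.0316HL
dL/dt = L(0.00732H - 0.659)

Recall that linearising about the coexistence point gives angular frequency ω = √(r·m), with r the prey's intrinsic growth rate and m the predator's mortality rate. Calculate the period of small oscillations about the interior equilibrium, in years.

Here r = 1.03 and m = 0.659, so r·m = 0.679.
ω = √0.679 = 0.824 per year, hence T = 2π/ω ≈ 7.63 years.

T ≈ 7.63 years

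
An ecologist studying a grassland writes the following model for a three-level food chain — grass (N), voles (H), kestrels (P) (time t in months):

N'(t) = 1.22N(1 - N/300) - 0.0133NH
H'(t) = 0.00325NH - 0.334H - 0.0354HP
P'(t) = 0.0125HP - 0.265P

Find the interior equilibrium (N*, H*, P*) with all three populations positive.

From dP/dt = 0: 0.0125H* = 0.265, so H* = 21.2.
From dN/dt = 0: 1.22(1 - N*/300) = 0.0133·21.2, giving N* = 300·(1 - 0.231) = 231.
From dH/dt = 0: 0.00325·231 - 0.334 = 0.0354P*, so P* = 0.416/0.0354 = 11.7.

N* ≈ 231, H* ≈ 21.2, P* ≈ 11.7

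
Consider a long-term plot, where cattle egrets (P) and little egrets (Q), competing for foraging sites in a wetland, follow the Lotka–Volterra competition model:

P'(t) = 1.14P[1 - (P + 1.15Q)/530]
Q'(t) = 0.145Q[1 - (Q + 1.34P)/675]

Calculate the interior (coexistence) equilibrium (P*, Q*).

Setting both brackets to zero gives the nullclines P + 1.15Q = 530 and 1.34P + Q = 675.
Substituting Q = 675 - 1.34P into the first: P(1 - 1.15·1.34) = 530 - 1.15·675.
So P* = -246/-0.541 = 455, and then Q* = 675 - 1.34·455 = 65.1.

P* ≈ 455, Q* ≈ 65.1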